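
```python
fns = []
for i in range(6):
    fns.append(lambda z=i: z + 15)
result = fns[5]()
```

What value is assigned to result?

Step 1: Default argument z=i captures i's value at definition time.
Step 2: fns[5] was defined when i = 5, so z defaults to 5.
Step 3: result = 5 + 15 = 20 (default arg fixes the late binding issue)

The answer is 20.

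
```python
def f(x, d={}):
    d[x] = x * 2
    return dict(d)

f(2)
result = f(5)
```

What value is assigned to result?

Step 1: Mutable default dict is shared across calls.
Step 2: First call adds 2: 4. Second call adds 5: 10.
Step 3: result = {2: 4, 5: 10}

The answer is {2: 4, 5: 10}.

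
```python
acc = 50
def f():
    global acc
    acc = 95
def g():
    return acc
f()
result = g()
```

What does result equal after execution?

Step 1: acc = 50.
Step 2: f() sets global acc = 95.
Step 3: g() reads global acc = 95. result = 95

The answer is 95.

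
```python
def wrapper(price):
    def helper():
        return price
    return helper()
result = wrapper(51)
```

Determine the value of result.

Step 1: wrapper(51) binds parameter price = 51.
Step 2: helper() looks up price in enclosing scope and finds the parameter price = 51.
Step 3: result = 51

The answer is 51.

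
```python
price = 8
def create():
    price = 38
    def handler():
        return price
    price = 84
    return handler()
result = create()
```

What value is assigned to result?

Step 1: create() sets price = 38, then later price = 84.
Step 2: handler() is called after price is reassigned to 84. Closures capture variables by reference, not by value.
Step 3: result = 84

The answer is 84.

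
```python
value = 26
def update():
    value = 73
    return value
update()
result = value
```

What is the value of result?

Step 1: value = 26 globally.
Step 2: update() creates a LOCAL value = 73 (no global keyword!).
Step 3: The global value is unchanged. result = 26

The answer is 26.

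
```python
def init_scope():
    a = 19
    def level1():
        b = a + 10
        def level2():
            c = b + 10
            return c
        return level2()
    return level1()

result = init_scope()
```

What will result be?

Step 1: a = 19. b = a + 10 = 29.
Step 2: c = b + 10 = 29 + 10 = 39.
Step 3: result = 39

The answer is 39.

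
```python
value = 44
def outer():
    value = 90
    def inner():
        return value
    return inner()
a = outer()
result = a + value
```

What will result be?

Step 1: outer() has local value = 90. inner() reads from enclosing.
Step 2: outer() returns 90. Global value = 44 unchanged.
Step 3: result = 90 + 44 = 134

The answer is 134.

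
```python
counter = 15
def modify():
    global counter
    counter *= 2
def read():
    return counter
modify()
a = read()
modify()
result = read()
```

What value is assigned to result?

Step 1: counter = 15.
Step 2: First modify(): counter = 15 * 2 = 30.
Step 3: Second modify(): counter = 30 * 2 = 60.
Step 4: read() returns 60

The answer is 60.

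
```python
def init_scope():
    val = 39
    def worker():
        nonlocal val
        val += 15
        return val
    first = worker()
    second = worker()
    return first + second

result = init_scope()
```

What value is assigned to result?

Step 1: val starts at 39.
Step 2: First call: val = 39 + 15 = 54, returns 54.
Step 3: Second call: val = 54 + 15 = 69, returns 69.
Step 4: result = 54 + 69 = 123

The answer is 123.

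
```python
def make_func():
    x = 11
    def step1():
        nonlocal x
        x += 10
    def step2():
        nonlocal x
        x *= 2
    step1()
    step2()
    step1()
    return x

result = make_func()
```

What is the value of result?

Step 1: x = 11.
Step 2: step1(): x = 11 + 10 = 21.
Step 3: step2(): x = 21 * 2 = 42.
Step 4: step1(): x = 42 + 10 = 52. result = 52

The answer is 52.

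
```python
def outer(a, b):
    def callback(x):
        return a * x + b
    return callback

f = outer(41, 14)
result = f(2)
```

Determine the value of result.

Step 1: outer(41, 14) captures a = 41, b = 14.
Step 2: f(2) computes 41 * 2 + 14 = 96.
Step 3: result = 96

The answer is 96.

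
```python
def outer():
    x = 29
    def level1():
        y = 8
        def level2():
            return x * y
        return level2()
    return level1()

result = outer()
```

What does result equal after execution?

Step 1: x = 29 in outer. y = 8 in level1.
Step 2: level2() reads x = 29 and y = 8 from enclosing scopes.
Step 3: result = 29 * 8 = 232

The answer is 232.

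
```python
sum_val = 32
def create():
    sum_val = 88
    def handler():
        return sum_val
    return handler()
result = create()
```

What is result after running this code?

Step 1: sum_val = 32 globally, but create() defines sum_val = 88 locally.
Step 2: handler() looks up sum_val. Not in local scope, so checks enclosing scope (create) and finds sum_val = 88.
Step 3: result = 88

The answer is 88.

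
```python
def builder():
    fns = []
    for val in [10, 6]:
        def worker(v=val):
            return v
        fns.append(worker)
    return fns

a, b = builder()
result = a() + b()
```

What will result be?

Step 1: Default argument v=val captures val at each iteration.
Step 2: a() returns 10 (captured at first iteration), b() returns 6 (captured at second).
Step 3: result = 10 + 6 = 16

The answer is 16.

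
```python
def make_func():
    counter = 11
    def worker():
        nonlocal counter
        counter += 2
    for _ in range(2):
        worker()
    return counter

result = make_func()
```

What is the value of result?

Step 1: counter = 11.
Step 2: worker() is called 2 times in a loop, each adding 2 via nonlocal.
Step 3: counter = 11 + 2 * 2 = 15

The answer is 15.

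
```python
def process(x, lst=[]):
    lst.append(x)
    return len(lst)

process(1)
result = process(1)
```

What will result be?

Step 1: Mutable default list persists between calls.
Step 2: First call: lst = [1], len = 1. Second call: lst = [1, 1], len = 2.
Step 3: result = 2

The answer is 2.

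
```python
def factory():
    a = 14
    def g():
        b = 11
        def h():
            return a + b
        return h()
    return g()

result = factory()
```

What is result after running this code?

Step 1: factory() defines a = 14. g() defines b = 11.
Step 2: h() accesses both from enclosing scopes: a = 14, b = 11.
Step 3: result = 14 + 11 = 25

The answer is 25.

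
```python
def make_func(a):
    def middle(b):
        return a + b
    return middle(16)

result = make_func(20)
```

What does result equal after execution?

Step 1: make_func(20) passes a = 20.
Step 2: middle(16) has b = 16, reads a = 20 from enclosing.
Step 3: result = 20 + 16 = 36

The answer is 36.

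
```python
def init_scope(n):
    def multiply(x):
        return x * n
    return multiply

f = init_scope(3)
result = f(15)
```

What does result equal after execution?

Step 1: init_scope(3) returns multiply closure with n = 3.
Step 2: f(15) computes 15 * 3 = 45.
Step 3: result = 45

The answer is 45.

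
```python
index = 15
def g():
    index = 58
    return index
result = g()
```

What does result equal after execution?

Step 1: Global index = 15.
Step 2: g() creates local index = 58, shadowing the global.
Step 3: Returns local index = 58. result = 58

The answer is 58.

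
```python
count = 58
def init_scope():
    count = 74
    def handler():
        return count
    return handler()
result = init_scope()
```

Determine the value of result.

Step 1: count = 58 globally, but init_scope() defines count = 74 locally.
Step 2: handler() looks up count. Not in local scope, so checks enclosing scope (init_scope) and finds count = 74.
Step 3: result = 74

The answer is 74.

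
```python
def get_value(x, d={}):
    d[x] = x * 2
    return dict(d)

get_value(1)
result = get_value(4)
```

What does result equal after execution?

Step 1: Mutable default dict is shared across calls.
Step 2: First call adds 1: 2. Second call adds 4: 8.
Step 3: result = {1: 2, 4: 8}

The answer is {1: 2, 4: 8}.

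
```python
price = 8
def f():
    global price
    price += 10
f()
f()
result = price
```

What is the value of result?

Step 1: price = 8.
Step 2: First f(): price = 8 + 10 = 18.
Step 3: Second f(): price = 18 + 10 = 28. result = 28

The answer is 28.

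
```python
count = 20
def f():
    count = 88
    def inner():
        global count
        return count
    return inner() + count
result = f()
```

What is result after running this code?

Step 1: Global count = 20. f() shadows with local count = 88.
Step 2: inner() uses global keyword, so inner() returns global count = 20.
Step 3: f() returns 20 + 88 = 108

The answer is 108.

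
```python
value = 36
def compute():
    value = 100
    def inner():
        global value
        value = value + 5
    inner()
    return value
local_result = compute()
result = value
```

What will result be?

Step 1: Global value = 36. compute() creates local value = 100.
Step 2: inner() declares global value and adds 5: global value = 36 + 5 = 41.
Step 3: compute() returns its local value = 100 (unaffected by inner).
Step 4: result = global value = 41

The answer is 41.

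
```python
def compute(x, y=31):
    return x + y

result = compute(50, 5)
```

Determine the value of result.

Step 1: compute(50, 5) overrides default y with 5.
Step 2: Returns 50 + 5 = 55.
Step 3: result = 55

The answer is 55.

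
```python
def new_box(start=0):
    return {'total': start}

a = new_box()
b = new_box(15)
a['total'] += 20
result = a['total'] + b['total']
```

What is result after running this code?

Step 1: new_box() returns a new dict each call (immutable default 0).
Step 2: a = {'total': 0}, b = {'total': 15}.
Step 3: a['total'] += 20 = 20. result = 20 + 15 = 35

The answer is 35.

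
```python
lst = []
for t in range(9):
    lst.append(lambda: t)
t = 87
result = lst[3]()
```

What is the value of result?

Step 1: Lambdas capture the variable t by reference, not by value.
Step 2: After the loop, t is reassigned to 87.
Step 3: lst[3]() looks up the current t = 87. result = 87

The answer is 87.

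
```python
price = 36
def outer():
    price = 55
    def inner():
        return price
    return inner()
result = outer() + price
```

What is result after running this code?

Step 1: Global price = 36. outer() shadows with price = 55.
Step 2: inner() returns enclosing price = 55. outer() = 55.
Step 3: result = 55 + global price (36) = 91

The answer is 91.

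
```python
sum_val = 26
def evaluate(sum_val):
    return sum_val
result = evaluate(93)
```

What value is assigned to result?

Step 1: Global sum_val = 26.
Step 2: evaluate(93) takes parameter sum_val = 93, which shadows the global.
Step 3: result = 93

The answer is 93.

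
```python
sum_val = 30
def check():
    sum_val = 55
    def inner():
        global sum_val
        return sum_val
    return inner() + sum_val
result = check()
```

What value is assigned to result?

Step 1: Global sum_val = 30. check() shadows with local sum_val = 55.
Step 2: inner() uses global keyword, so inner() returns global sum_val = 30.
Step 3: check() returns 30 + 55 = 85

The answer is 85.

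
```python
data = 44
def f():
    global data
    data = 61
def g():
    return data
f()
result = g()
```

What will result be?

Step 1: data = 44.
Step 2: f() sets global data = 61.
Step 3: g() reads global data = 61. result = 61

The answer is 61.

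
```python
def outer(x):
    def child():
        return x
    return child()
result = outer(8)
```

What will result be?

Step 1: outer(8) binds parameter x = 8.
Step 2: child() looks up x in enclosing scope and finds the parameter x = 8.
Step 3: result = 8

The answer is 8.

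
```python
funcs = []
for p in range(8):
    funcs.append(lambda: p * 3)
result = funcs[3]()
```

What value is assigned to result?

Step 1: All lambdas reference the same variable p (late binding).
Step 2: After the loop, p = 7. Every lambda returns p * 3.
Step 3: funcs[3]() = 7 * 3 = 21

The answer is 21.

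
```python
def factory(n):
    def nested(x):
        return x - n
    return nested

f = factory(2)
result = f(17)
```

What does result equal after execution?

Step 1: factory(2) creates a closure capturing n = 2.
Step 2: f(17) computes 17 - 2 = 15.
Step 3: result = 15

The answer is 15.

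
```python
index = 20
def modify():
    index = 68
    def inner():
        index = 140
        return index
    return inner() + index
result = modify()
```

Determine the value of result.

Step 1: modify() has local index = 68. inner() has local index = 140.
Step 2: inner() returns its local index = 140.
Step 3: modify() returns 140 + its own index (68) = 208

The answer is 208.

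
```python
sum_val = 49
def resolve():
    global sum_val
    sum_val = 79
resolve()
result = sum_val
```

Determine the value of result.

Step 1: sum_val = 49 globally.
Step 2: resolve() declares global sum_val and sets it to 79.
Step 3: After resolve(), global sum_val = 79. result = 79

The answer is 79.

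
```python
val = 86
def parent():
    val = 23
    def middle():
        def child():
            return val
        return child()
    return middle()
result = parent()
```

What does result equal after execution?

Step 1: parent() defines val = 23. middle() and child() have no local val.
Step 2: child() checks local (none), enclosing middle() (none), enclosing parent() and finds val = 23.
Step 3: result = 23

The answer is 23.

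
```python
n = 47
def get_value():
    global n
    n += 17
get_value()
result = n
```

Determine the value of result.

Step 1: n = 47 globally.
Step 2: get_value() modifies global n: n += 17 = 64.
Step 3: result = 64

The answer is 64.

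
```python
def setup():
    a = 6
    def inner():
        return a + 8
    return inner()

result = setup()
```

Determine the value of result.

Step 1: setup() defines a = 6.
Step 2: inner() reads a = 6 from enclosing scope, returns 6 + 8 = 14.
Step 3: result = 14

The answer is 14.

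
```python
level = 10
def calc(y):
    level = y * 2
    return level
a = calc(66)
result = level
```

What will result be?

Step 1: Global level = 10.
Step 2: calc(66) creates local level = 66 * 2 = 132.
Step 3: Global level unchanged because no global keyword. result = 10

The answer is 10.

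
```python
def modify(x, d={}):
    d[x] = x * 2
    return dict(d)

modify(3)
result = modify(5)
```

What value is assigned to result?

Step 1: Mutable default dict is shared across calls.
Step 2: First call adds 3: 6. Second call adds 5: 10.
Step 3: result = {3: 6, 5: 10}

The answer is {3: 6, 5: 10}.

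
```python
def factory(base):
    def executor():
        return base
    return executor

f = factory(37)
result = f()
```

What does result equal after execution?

Step 1: factory(37) creates closure capturing base = 37.
Step 2: f() returns the captured base = 37.
Step 3: result = 37

The answer is 37.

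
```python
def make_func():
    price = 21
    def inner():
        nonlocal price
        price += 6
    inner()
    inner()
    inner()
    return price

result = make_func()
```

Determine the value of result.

Step 1: price starts at 21.
Step 2: inner() is called 3 times, each adding 6.
Step 3: price = 21 + 6 * 3 = 39

The answer is 39.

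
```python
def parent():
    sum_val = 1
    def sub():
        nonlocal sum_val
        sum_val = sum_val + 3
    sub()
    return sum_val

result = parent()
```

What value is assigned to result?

Step 1: parent() sets sum_val = 1.
Step 2: sub() uses nonlocal to modify sum_val in parent's scope: sum_val = 1 + 3 = 4.
Step 3: parent() returns the modified sum_val = 4

The answer is 4.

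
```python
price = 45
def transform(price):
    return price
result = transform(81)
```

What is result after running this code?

Step 1: Global price = 45.
Step 2: transform(81) takes parameter price = 81, which shadows the global.
Step 3: result = 81

The answer is 81.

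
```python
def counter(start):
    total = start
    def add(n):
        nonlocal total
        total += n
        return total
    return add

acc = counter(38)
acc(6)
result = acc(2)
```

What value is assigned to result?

Step 1: counter(38) creates closure with total = 38.
Step 2: First acc(6): total = 38 + 6 = 44.
Step 3: Second acc(2): total = 44 + 2 = 46. result = 46

The answer is 46.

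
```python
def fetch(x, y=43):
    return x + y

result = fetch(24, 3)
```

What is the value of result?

Step 1: fetch(24, 3) overrides default y with 3.
Step 2: Returns 24 + 3 = 27.
Step 3: result = 27

The answer is 27.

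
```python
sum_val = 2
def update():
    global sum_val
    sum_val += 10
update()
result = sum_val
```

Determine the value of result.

Step 1: sum_val = 2 globally.
Step 2: update() modifies global sum_val: sum_val += 10 = 12.
Step 3: result = 12

The answer is 12.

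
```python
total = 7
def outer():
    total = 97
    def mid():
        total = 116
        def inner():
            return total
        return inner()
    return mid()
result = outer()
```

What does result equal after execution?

Step 1: Three levels of shadowing: global 7, outer 97, mid 116.
Step 2: inner() finds total = 116 in enclosing mid() scope.
Step 3: result = 116

The answer is 116.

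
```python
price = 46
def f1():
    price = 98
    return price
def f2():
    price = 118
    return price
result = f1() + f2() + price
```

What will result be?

Step 1: Each function shadows global price with its own local.
Step 2: f1() returns 98, f2() returns 118.
Step 3: Global price = 46 is unchanged. result = 98 + 118 + 46 = 262

The answer is 262.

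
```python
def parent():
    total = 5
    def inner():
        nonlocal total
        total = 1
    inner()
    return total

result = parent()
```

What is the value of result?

Step 1: parent() sets total = 5.
Step 2: inner() uses nonlocal to reassign total = 1.
Step 3: result = 1

The answer is 1.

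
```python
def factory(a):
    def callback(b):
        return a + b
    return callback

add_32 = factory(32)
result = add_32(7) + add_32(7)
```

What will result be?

Step 1: add_32 captures a = 32.
Step 2: add_32(7) = 32 + 7 = 39, called twice.
Step 3: result = 39 + 39 = 78

The answer is 78.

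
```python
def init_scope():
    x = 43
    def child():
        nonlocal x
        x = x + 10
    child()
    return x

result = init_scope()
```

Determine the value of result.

Step 1: init_scope() sets x = 43.
Step 2: child() uses nonlocal to modify x in init_scope's scope: x = 43 + 10 = 53.
Step 3: init_scope() returns the modified x = 53

The answer is 53.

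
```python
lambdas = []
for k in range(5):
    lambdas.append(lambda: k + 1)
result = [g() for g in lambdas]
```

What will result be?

Step 1: All lambdas capture k by reference. After the loop, k = 4.
Step 2: Each call returns 4 + 1 = 5.
Step 3: result = [5, 5, 5, 5, 5]

The answer is [5, 5, 5, 5, 5].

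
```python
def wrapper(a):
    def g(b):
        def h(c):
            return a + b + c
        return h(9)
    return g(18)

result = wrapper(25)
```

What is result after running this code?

Step 1: a = 25, b = 18, c = 9 across three nested scopes.
Step 2: h() accesses all three via LEGB rule.
Step 3: result = 25 + 18 + 9 = 52

The answer is 52.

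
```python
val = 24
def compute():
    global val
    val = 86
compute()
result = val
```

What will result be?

Step 1: val = 24 globally.
Step 2: compute() declares global val and sets it to 86.
Step 3: After compute(), global val = 86. result = 86

The answer is 86.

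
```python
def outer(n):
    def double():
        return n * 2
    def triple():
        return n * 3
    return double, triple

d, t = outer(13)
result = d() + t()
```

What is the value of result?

Step 1: Both closures capture the same n = 13.
Step 2: d() = 13 * 2 = 26, t() = 13 * 3 = 39.
Step 3: result = 26 + 39 = 65

The answer is 65.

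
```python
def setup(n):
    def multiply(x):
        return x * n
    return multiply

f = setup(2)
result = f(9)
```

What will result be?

Step 1: setup(2) returns multiply closure with n = 2.
Step 2: f(9) computes 9 * 2 = 18.
Step 3: result = 18

The answer is 18.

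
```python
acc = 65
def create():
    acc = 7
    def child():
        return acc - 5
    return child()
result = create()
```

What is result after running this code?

Step 1: create() shadows global acc with acc = 7.
Step 2: child() finds acc = 7 in enclosing scope, computes 7 - 5 = 2.
Step 3: result = 2

The answer is 2.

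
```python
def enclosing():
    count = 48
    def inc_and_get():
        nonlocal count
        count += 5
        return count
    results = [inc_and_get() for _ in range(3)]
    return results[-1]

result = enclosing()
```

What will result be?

Step 1: count = 48.
Step 2: Three calls to inc_and_get(), each adding 5.
Step 3: Last value = 48 + 5 * 3 = 63

The answer is 63.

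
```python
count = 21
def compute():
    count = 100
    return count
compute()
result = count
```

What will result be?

Step 1: Global count = 21.
Step 2: compute() creates local count = 100 (shadow, not modification).
Step 3: After compute() returns, global count is unchanged. result = 21

The answer is 21.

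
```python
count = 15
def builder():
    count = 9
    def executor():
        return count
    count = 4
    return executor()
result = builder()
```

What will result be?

Step 1: builder() sets count = 9, then later count = 4.
Step 2: executor() is called after count is reassigned to 4. Closures capture variables by reference, not by value.
Step 3: result = 4

The answer is 4.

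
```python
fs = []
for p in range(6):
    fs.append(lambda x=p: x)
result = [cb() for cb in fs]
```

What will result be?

Step 1: Default arg x=p captures p at each iteration.
Step 2: Each lambda has its own default: 0, 1, ..., 5.
Step 3: result = [0, 1, 2, 3, 4, 5]

The answer is [0, 1, 2, 3, 4, 5].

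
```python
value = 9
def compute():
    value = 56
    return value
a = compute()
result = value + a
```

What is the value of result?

Step 1: Global value = 9. compute() returns local value = 56.
Step 2: a = 56. Global value still = 9.
Step 3: result = 9 + 56 = 65

The answer is 65.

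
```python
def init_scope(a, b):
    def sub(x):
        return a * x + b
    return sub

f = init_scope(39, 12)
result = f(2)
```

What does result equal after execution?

Step 1: init_scope(39, 12) captures a = 39, b = 12.
Step 2: f(2) computes 39 * 2 + 12 = 90.
Step 3: result = 90

The answer is 90.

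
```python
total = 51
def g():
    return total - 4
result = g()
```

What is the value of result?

Step 1: total = 51 is defined globally.
Step 2: g() looks up total from global scope = 51, then computes 51 - 4 = 47.
Step 3: result = 47

The answer is 47.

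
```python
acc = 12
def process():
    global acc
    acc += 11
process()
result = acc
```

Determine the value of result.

Step 1: acc = 12 globally.
Step 2: process() modifies global acc: acc += 11 = 23.
Step 3: result = 23

The answer is 23.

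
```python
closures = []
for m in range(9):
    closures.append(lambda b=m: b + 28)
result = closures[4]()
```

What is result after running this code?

Step 1: Default argument b=m captures m's value at definition time.
Step 2: closures[4] was defined when m = 4, so b defaults to 4.
Step 3: result = 4 + 28 = 32 (default arg fixes the late binding issue)

The answer is 32.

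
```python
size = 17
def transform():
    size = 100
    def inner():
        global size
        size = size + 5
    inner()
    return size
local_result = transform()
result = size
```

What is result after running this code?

Step 1: Global size = 17. transform() creates local size = 100.
Step 2: inner() declares global size and adds 5: global size = 17 + 5 = 22.
Step 3: transform() returns its local size = 100 (unaffected by inner).
Step 4: result = global size = 22

The answer is 22.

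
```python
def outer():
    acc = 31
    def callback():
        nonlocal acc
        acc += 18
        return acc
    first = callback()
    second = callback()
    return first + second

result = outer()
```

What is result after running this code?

Step 1: acc starts at 31.
Step 2: First call: acc = 31 + 18 = 49, returns 49.
Step 3: Second call: acc = 49 + 18 = 67, returns 67.
Step 4: result = 49 + 67 = 116

The answer is 116.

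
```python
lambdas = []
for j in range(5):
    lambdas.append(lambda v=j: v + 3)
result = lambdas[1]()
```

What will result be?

Step 1: Default argument v=j captures j's value at definition time.
Step 2: lambdas[1] was defined when j = 1, so v defaults to 1.
Step 3: result = 1 + 3 = 4 (default arg fixes the late binding issue)

The answer is 4.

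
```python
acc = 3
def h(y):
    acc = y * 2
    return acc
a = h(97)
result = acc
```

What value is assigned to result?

Step 1: Global acc = 3.
Step 2: h(97) creates local acc = 97 * 2 = 194.
Step 3: Global acc unchanged because no global keyword. result = 3

The answer is 3.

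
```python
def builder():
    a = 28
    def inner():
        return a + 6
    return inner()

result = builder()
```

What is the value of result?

Step 1: builder() defines a = 28.
Step 2: inner() reads a = 28 from enclosing scope, returns 28 + 6 = 34.
Step 3: result = 34

The answer is 34.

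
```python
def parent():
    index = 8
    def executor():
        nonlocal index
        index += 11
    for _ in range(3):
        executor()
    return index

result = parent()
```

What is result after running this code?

Step 1: index = 8.
Step 2: executor() is called 3 times in a loop, each adding 11 via nonlocal.
Step 3: index = 8 + 11 * 3 = 41

The answer is 41.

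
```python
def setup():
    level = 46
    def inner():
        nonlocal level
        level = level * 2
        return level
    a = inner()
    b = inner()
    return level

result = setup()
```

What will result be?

Step 1: level starts at 46.
Step 2: First inner(): level = 46 * 2 = 92.
Step 3: Second inner(): level = 92 * 2 = 184.
Step 4: result = 184

The answer is 184.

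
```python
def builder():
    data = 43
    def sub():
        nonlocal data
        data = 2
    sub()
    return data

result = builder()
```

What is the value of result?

Step 1: builder() sets data = 43.
Step 2: sub() uses nonlocal to reassign data = 2.
Step 3: result = 2

The answer is 2.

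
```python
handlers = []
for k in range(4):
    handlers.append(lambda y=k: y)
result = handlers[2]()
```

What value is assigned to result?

Step 1: Default argument y=k captures k's value at each iteration.
Step 2: handlers[2] captured y = 2 when k was 2.
Step 3: result = 2

The answer is 2.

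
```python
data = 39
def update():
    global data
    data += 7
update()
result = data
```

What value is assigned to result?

Step 1: data = 39 globally.
Step 2: update() modifies global data: data += 7 = 46.
Step 3: result = 46

The answer is 46.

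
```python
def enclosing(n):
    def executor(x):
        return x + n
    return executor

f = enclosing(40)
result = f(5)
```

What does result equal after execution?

Step 1: enclosing(40) creates a closure that captures n = 40.
Step 2: f(5) calls the closure with x = 5, returning 5 + 40 = 45.
Step 3: result = 45

The answer is 45.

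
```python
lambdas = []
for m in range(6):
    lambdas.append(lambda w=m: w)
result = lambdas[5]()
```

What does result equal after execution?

Step 1: Default argument w=m captures m's value at each iteration.
Step 2: lambdas[5] captured w = 5 when m was 5.
Step 3: result = 5

The answer is 5.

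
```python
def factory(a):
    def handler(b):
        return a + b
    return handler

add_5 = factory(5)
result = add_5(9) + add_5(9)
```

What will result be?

Step 1: add_5 captures a = 5.
Step 2: add_5(9) = 5 + 9 = 14, called twice.
Step 3: result = 14 + 14 = 28

The answer is 28.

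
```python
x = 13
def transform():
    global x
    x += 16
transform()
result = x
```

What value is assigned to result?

Step 1: x = 13 globally.
Step 2: transform() modifies global x: x += 16 = 29.
Step 3: result = 29

The answer is 29.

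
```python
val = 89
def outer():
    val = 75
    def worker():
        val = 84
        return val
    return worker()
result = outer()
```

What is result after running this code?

Step 1: Three scopes define val: global (89), outer (75), worker (84).
Step 2: worker() has its own local val = 84, which shadows both enclosing and global.
Step 3: result = 84 (local wins in LEGB)

The answer is 84.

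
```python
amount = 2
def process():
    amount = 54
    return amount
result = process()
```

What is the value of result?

Step 1: Global amount = 2.
Step 2: process() creates local amount = 54, shadowing the global.
Step 3: Returns local amount = 54. result = 54

The answer is 54.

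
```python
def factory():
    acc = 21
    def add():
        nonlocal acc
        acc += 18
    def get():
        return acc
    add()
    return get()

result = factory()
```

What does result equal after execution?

Step 1: acc = 21. add() modifies it via nonlocal, get() reads it.
Step 2: add() makes acc = 21 + 18 = 39.
Step 3: get() returns 39. result = 39

The answer is 39.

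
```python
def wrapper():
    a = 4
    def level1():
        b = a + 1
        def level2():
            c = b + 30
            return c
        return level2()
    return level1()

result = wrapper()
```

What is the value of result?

Step 1: a = 4. b = a + 1 = 5.
Step 2: c = b + 30 = 5 + 30 = 35.
Step 3: result = 35

The answer is 35.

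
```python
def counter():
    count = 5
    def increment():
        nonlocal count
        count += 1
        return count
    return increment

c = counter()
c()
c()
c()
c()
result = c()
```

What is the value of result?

Step 1: counter() creates closure with count = 5.
Step 2: Each c() call increments count via nonlocal. After 5 calls: 5 + 5 = 10.
Step 3: result = 10

The answer is 10.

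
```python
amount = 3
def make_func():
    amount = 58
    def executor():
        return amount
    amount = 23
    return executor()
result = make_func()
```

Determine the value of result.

Step 1: make_func() sets amount = 58, then later amount = 23.
Step 2: executor() is called after amount is reassigned to 23. Closures capture variables by reference, not by value.
Step 3: result = 23

The answer is 23.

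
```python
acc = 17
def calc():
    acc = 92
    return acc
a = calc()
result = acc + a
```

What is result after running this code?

Step 1: Global acc = 17. calc() returns local acc = 92.
Step 2: a = 92. Global acc still = 17.
Step 3: result = 17 + 92 = 109

The answer is 109.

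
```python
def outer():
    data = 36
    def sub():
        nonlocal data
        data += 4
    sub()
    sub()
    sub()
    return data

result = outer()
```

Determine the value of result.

Step 1: data starts at 36.
Step 2: sub() is called 3 times, each adding 4.
Step 3: data = 36 + 4 * 3 = 48

The answer is 48.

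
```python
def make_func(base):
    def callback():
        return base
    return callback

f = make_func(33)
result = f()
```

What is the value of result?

Step 1: make_func(33) creates closure capturing base = 33.
Step 2: f() returns the captured base = 33.
Step 3: result = 33

The answer is 33.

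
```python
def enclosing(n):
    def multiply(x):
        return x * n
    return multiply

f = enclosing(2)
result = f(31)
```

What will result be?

Step 1: enclosing(2) returns multiply closure with n = 2.
Step 2: f(31) computes 31 * 2 = 62.
Step 3: result = 62

The answer is 62.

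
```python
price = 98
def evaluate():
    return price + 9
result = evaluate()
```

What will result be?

Step 1: price = 98 is defined globally.
Step 2: evaluate() looks up price from global scope = 98, then computes 98 + 9 = 107.
Step 3: result = 107

The answer is 107.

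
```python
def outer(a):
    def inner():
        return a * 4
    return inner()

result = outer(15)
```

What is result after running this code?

Step 1: outer(15) binds parameter a = 15.
Step 2: inner() accesses a = 15 from enclosing scope.
Step 3: result = 15 * 4 = 60

The answer is 60.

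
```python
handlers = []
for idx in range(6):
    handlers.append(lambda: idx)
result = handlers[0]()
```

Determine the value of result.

Step 1: The loop creates 6 lambdas, all referencing the same variable idx.
Step 2: After the loop, idx = 5 (final value).
Step 3: handlers[0]() looks up idx at call time and finds 5. This is the late binding gotcha. result = 5

The answer is 5.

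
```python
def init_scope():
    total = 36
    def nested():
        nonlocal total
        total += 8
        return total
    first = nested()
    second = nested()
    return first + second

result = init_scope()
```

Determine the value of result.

Step 1: total starts at 36.
Step 2: First call: total = 36 + 8 = 44, returns 44.
Step 3: Second call: total = 44 + 8 = 52, returns 52.
Step 4: result = 44 + 52 = 96

The answer is 96.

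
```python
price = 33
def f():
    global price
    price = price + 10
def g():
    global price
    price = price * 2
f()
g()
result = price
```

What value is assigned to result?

Step 1: price = 33.
Step 2: f() adds 10: price = 33 + 10 = 43.
Step 3: g() doubles: price = 43 * 2 = 86.
Step 4: result = 86

The answer is 86.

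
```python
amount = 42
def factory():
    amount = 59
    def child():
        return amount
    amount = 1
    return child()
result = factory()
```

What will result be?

Step 1: factory() sets amount = 59, then later amount = 1.
Step 2: child() is called after amount is reassigned to 1. Closures capture variables by reference, not by value.
Step 3: result = 1

The answer is 1.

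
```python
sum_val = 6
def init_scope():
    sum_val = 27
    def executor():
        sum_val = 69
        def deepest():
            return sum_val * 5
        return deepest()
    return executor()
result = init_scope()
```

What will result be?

Step 1: deepest() looks up sum_val through LEGB: not local, finds sum_val = 69 in enclosing executor().
Step 2: Returns 69 * 5 = 345.
Step 3: result = 345

The answer is 345.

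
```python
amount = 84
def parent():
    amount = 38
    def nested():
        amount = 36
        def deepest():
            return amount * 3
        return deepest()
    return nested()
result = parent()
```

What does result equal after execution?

Step 1: deepest() looks up amount through LEGB: not local, finds amount = 36 in enclosing nested().
Step 2: Returns 36 * 3 = 108.
Step 3: result = 108

The answer is 108.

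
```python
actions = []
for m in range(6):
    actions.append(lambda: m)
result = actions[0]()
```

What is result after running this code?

Step 1: The loop creates 6 lambdas, all referencing the same variable m.
Step 2: After the loop, m = 5 (final value).
Step 3: actions[0]() looks up m at call time and finds 5. This is the late binding gotcha. result = 5

The answer is 5.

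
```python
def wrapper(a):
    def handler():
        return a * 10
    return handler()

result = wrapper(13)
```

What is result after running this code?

Step 1: wrapper(13) binds parameter a = 13.
Step 2: handler() accesses a = 13 from enclosing scope.
Step 3: result = 13 * 10 = 130

The answer is 130.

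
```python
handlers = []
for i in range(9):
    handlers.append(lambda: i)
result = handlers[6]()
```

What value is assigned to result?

Step 1: The loop creates 9 lambdas, all referencing the same variable i.
Step 2: After the loop, i = 8 (final value).
Step 3: handlers[6]() looks up i at call time and finds 8. This is the late binding gotcha. result = 8

The answer is 8.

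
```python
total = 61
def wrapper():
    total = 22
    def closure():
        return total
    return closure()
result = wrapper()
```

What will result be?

Step 1: total = 61 globally, but wrapper() defines total = 22 locally.
Step 2: closure() looks up total. Not in local scope, so checks enclosing scope (wrapper) and finds total = 22.
Step 3: result = 22

The answer is 22.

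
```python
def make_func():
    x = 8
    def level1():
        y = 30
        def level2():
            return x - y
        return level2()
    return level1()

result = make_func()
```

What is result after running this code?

Step 1: x = 8 in make_func. y = 30 in level1.
Step 2: level2() reads x = 8 and y = 30 from enclosing scopes.
Step 3: result = 8 - 30 = -22

The answer is -22.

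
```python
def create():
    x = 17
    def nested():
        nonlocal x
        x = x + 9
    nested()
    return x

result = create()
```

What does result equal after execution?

Step 1: create() sets x = 17.
Step 2: nested() uses nonlocal to modify x in create's scope: x = 17 + 9 = 26.
Step 3: create() returns the modified x = 26

The answer is 26.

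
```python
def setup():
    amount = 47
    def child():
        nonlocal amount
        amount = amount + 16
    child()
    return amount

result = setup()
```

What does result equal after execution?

Step 1: setup() sets amount = 47.
Step 2: child() uses nonlocal to modify amount in setup's scope: amount = 47 + 16 = 63.
Step 3: setup() returns the modified amount = 63

The answer is 63.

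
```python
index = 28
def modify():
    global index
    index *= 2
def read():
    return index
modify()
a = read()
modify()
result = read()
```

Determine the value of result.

Step 1: index = 28.
Step 2: First modify(): index = 28 * 2 = 56.
Step 3: Second modify(): index = 56 * 2 = 112.
Step 4: read() returns 112

The answer is 112.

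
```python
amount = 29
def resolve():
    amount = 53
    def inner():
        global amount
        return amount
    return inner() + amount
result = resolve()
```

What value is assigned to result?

Step 1: Global amount = 29. resolve() shadows with local amount = 53.
Step 2: inner() uses global keyword, so inner() returns global amount = 29.
Step 3: resolve() returns 29 + 53 = 82

The answer is 82.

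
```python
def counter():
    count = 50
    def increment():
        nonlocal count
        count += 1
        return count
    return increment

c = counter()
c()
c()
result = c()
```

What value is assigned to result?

Step 1: counter() creates closure with count = 50.
Step 2: Each c() call increments count via nonlocal. After 3 calls: 50 + 3 = 53.
Step 3: result = 53

The answer is 53.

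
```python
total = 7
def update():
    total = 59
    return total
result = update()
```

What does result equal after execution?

Step 1: Global total = 7.
Step 2: update() creates local total = 59, shadowing the global.
Step 3: Returns local total = 59. result = 59

The answer is 59.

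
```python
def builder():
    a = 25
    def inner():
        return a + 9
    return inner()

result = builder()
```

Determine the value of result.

Step 1: builder() defines a = 25.
Step 2: inner() reads a = 25 from enclosing scope, returns 25 + 9 = 34.
Step 3: result = 34

The answer is 34.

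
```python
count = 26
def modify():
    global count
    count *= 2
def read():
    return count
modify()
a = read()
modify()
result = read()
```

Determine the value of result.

Step 1: count = 26.
Step 2: First modify(): count = 26 * 2 = 52.
Step 3: Second modify(): count = 52 * 2 = 104.
Step 4: read() returns 104

The answer is 104.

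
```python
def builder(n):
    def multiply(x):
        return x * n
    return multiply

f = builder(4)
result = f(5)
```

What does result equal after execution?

Step 1: builder(4) returns multiply closure with n = 4.
Step 2: f(5) computes 5 * 4 = 20.
Step 3: result = 20

The answer is 20.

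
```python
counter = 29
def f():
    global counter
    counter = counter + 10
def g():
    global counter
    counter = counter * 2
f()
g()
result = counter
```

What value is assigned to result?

Step 1: counter = 29.
Step 2: f() adds 10: counter = 29 + 10 = 39.
Step 3: g() doubles: counter = 39 * 2 = 78.
Step 4: result = 78

The answer is 78.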